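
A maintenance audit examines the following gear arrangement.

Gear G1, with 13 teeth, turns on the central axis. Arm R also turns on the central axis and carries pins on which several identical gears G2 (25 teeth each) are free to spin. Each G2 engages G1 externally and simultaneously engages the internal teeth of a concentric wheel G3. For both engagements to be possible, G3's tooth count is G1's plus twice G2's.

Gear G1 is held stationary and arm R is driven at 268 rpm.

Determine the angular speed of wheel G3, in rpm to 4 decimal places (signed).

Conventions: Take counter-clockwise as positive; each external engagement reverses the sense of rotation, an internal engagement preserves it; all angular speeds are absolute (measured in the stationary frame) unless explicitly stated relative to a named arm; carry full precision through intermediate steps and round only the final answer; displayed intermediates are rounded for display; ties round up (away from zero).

+323.3016 rpm

class = planetary set [G3 = 13+2·25 = 63; Willis about the carrier]
normalise by the input: solve with ω_arm = 1, then scale by 268 rpm
ring teeth: 13 + 2·25 = 63
13(ω_sun−ω_arm) = −63(ω_ring−ω_arm),  ω_sun = 0, ω_arm = 1
ω_ring = 1 − (13/63)(0−1) = 76/63
scale: ω_ring = 76/63 × 268 rpm = +323.3016 rpm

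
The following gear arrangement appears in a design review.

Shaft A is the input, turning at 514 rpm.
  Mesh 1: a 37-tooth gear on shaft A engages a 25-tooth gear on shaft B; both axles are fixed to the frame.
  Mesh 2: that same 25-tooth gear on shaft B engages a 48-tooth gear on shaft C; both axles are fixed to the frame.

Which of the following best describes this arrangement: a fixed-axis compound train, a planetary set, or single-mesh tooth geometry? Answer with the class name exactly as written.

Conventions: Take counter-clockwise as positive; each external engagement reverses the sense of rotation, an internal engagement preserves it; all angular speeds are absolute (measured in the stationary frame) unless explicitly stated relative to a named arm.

recognized (3 fixed axles, 2 meshes): fixed-axis compound train
classification: fixed-axis compound train

fixed-axis compound train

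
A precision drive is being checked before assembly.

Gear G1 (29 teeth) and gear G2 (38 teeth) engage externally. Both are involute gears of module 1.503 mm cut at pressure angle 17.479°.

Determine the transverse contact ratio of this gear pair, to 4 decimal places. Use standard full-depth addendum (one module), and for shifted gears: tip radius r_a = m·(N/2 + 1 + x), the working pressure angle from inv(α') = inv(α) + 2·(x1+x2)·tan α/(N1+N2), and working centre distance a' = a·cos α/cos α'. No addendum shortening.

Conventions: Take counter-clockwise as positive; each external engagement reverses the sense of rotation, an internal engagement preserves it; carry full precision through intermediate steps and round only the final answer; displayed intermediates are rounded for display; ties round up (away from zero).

1.8006

class = single-mesh tooth geometry [involute pair 29T × 38T, m = 1.503]
base radii: r_b1 = 20.787231, r_b2 = 27.238441
tip radii: r_a1 = 23.296500, r_a2 = 30.060000
no profile shift: α' = α, a' = a
action lengths: √(r_a1²−r_b1²) = 10.517506, √(r_a2²−r_b2²) = 12.714989
base pitch p_b = π·m·cos α = 4.503794
CR = (10.517506 + 12.714989 − 50.350500·sin 17.47900°)/4.503794 = 1.800573
contact ratio ≈ 1.8006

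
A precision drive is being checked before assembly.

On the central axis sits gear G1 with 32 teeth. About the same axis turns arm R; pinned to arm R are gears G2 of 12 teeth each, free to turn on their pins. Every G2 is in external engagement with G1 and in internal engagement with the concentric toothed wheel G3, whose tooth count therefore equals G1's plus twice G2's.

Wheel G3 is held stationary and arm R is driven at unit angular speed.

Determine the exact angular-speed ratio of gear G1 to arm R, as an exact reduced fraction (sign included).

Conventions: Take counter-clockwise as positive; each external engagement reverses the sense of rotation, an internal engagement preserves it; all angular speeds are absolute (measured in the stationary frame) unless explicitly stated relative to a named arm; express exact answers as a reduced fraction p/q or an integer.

class = planetary set [G3 = 32+2·12 = 56; Willis about the carrier]
ring teeth: 32 + 2·12 = 56
32(ω_sun−ω_arm) = −56(ω_ring−ω_arm),  ω_ring = 0, ω_arm = 1
ω_sun = 1 − (56/32)(0−1) = 11/4
ω_out/ω_in = 11/4

11/4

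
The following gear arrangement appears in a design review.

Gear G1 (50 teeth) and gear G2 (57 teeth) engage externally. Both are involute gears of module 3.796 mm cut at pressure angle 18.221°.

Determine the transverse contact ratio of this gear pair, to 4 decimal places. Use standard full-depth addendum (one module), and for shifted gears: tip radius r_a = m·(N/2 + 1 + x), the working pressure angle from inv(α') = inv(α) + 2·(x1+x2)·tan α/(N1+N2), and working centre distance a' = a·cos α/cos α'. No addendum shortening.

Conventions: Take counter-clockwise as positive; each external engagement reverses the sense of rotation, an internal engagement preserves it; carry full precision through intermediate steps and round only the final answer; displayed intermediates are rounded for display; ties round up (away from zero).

single-mesh involute tooth geometry (50T engaging 57T at module 3.796)
base radii: r_b1 = 90.141478, r_b2 = 102.761285
tip radii: r_a1 = 98.696000, r_a2 = 111.982000
no profile shift: α' = α, a' = a
action lengths: √(r_a1²−r_b1²) = 40.192218, √(r_a2²−r_b2²) = 44.498165
base pitch p_b = π·m·cos α = 11.327512
CR = (40.192218 + 44.498165 − 203.086000·sin 18.22100°)/11.327512 = 1.870563
contact ratio ≈ 1.8706

1.8706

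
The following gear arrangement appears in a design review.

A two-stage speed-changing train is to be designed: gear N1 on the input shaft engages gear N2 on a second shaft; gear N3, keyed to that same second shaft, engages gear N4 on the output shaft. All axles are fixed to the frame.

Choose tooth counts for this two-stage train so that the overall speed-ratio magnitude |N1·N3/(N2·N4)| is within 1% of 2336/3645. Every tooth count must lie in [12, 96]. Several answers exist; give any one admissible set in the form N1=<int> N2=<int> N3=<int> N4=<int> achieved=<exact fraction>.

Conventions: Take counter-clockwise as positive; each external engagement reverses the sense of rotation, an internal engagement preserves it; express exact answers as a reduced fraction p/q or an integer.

N1=32 N2=45 N3=73 N4=81 achieved=2336/3645

design class (target 2336/3645): fixed-axis compound train
target = 2336/3645 in lowest terms: an exact hit needs N1·N3 = k·2336 and N2·N4 = k·3645 for one integer k, every count in [12, 96]; additionally prefer no 1:1 stage (N1 ≠ N2, N3 ≠ N4)
k = 1: N1·N3 = 2336 = 32·73, N2·N4 = 3645 = 45·81
achieved = 32·73/(45·81) = 2336/3645; |achieved − target| = 0 ≤ 584/91125 ✓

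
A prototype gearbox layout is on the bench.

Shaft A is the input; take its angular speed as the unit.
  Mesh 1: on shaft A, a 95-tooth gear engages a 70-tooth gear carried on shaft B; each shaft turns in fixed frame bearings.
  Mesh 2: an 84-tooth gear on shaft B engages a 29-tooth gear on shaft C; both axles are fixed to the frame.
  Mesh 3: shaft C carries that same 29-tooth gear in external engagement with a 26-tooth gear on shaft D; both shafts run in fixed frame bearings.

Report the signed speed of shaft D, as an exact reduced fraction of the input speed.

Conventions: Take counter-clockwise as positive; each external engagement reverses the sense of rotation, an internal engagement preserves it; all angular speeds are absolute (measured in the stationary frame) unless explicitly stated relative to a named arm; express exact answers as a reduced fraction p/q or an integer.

-57/13

3-mesh fixed-axis compound train (all bearings frame-fixed)
mesh 1 [95T→70T]: |ω|/ω_in = 1×95/70 = 19/14, sense flips to −
mesh 2 [84T→29T]: |ω|/ω_in = (19/14)×84/29 = 114/29, sense flips to +
mesh 3 [29T→26T]: |ω|/ω_in = (114/29)×29/26 = 57/13, sense flips to −
signed output speed (× input speed) = -57/13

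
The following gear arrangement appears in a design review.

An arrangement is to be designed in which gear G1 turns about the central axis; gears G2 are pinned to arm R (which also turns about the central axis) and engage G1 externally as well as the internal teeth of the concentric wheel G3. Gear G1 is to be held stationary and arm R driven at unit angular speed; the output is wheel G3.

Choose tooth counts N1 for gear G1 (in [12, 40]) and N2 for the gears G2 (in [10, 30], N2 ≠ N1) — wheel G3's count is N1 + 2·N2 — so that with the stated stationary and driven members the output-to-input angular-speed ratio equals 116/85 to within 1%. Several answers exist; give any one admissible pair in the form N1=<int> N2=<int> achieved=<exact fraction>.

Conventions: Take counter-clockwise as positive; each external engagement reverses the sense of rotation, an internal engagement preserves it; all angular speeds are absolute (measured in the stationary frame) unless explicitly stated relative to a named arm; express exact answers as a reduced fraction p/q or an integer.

design class (target 116/85): planetary set
Willis with ω_sun = 0: ω_ring/ω_arm = (N1+N3)/N3; set equal to 116/85  ⇒  N3/N1 = 1/(116/85 − 1) = 85/31
N3 = N1 + 2·N2  ⇒  N2/N1 = (N3/N1 − 1)/2 = (85/31 − 1)/2 = 27/31
smallest multiple with N1 ≥ 12 and N2 ≥ 10: k = 1  ⇒  N1 = 1·31 = 31, N2 = 1·27 = 27 (N1 ≤ 40, N2 ≤ 30, N2 ≠ N1 ✓), N3 = 31 + 2·27 = 85
check: (N1+N3)/N3 with N1 = 31, N3 = 85 gives 116/85; |achieved − target| = 0 ≤ 29/2125 ✓

N1=31 N2=27 achieved=116/85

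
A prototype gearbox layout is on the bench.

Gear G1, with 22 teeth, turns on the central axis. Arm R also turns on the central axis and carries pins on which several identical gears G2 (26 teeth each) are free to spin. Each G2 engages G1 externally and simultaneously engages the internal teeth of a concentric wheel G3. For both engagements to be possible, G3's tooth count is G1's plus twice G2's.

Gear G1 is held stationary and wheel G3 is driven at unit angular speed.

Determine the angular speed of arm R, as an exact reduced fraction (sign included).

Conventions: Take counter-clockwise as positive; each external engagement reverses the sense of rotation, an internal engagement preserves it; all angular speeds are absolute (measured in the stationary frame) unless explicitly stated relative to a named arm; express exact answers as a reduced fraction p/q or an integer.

planetary set (22T centre, 26T on arm, 74T internal) — Willis relation
ring teeth: 22 + 2·26 = 74
22(ω_sun−ω_arm) = −74(ω_ring−ω_arm),  ω_sun = 0, ω_ring = 1
22(0−ω_arm) = −74(1−ω_arm)  ⇒  96·ω_arm = 74  ⇒  ω_arm = 37/48
exact speed ratio = 37/48

37/48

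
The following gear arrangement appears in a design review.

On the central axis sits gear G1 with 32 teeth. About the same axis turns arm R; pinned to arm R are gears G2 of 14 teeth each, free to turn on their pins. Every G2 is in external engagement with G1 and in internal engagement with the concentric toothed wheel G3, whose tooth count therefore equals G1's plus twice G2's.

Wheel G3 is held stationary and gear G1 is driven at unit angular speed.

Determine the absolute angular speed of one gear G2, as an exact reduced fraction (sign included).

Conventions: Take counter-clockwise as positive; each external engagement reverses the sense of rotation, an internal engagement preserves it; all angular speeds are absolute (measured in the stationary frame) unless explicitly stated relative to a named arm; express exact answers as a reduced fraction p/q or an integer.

-8/7

class = planetary set [G3 = 32+2·14 = 60; Willis about the carrier]
ring teeth: 32 + 2·14 = 60
32(ω_sun−ω_arm) = −60(ω_ring−ω_arm),  ω_ring = 0, ω_sun = 1
32(1−ω_arm) = −60(0−ω_arm)  ⇒  92·ω_arm = 32  ⇒  ω_arm = 8/23
sun–planet mesh: 32·(1−8/23) = −14·(ω_p−ω_arm)  ⇒  ω_p−ω_arm = -240/161
ω_p = 8/23 − 240/161 = -8/7
exact speed ratio = -8/7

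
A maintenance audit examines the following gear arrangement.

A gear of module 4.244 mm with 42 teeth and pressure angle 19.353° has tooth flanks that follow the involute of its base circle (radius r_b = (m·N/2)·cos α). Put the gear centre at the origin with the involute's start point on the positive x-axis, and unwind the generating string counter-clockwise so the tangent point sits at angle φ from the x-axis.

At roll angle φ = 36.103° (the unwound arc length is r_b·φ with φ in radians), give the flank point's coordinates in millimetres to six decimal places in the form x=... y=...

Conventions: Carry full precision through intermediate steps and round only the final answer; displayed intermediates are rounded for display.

topology: single-mesh involute geometry — m = 4.244, N = 42
pitch radius r_p = m·N/2 = 4.244·42/2 = 89.124000
base radius r_b = r_p·cos α = 89.124000·cos 19.353° = 84.088032
roll angle φ = 36.103° = 0.63011622 rad
x = r_b·(cos φ + φ·sin φ) = 99.160632
y = r_b·(sin φ − φ·cos φ) = 6.738022

x=99.160632 y=6.738022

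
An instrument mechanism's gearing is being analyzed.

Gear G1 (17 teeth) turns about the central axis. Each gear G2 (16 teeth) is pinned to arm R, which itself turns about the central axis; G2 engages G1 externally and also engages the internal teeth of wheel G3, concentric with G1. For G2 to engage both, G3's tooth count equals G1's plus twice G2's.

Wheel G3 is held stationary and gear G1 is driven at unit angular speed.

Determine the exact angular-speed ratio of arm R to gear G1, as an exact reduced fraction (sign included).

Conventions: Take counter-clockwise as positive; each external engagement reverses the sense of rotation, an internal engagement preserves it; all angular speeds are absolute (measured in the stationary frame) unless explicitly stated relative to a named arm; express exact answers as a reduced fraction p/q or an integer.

topology: planetary set — G1 17T / G2 16T / G3 49T, arm = carrier (Willis)
ring teeth: 17 + 2·16 = 49
17(ω_sun−ω_arm) = −49(ω_ring−ω_arm),  ω_ring = 0, ω_sun = 1
17(1−ω_arm) = −49(0−ω_arm)  ⇒  66·ω_arm = 17  ⇒  ω_arm = 17/66
ω_out/ω_in = 17/66

17/66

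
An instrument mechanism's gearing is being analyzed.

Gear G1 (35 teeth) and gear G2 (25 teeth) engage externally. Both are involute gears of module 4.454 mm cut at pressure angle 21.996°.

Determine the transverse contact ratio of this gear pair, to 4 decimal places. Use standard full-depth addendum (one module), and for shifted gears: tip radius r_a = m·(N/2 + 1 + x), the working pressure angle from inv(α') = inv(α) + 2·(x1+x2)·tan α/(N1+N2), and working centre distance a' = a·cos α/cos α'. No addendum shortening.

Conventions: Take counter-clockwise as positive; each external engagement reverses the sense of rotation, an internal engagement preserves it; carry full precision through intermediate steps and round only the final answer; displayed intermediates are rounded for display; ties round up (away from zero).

1.5696

single-mesh involute tooth geometry (35T engaging 25T at module 4.454)
base radii: r_b1 = 72.271384, r_b2 = 51.622417
tip radii: r_a1 = 82.399000, r_a2 = 60.129000
no profile shift: α' = α, a' = a
action lengths: √(r_a1²−r_b1²) = 39.578306, √(r_a2²−r_b2²) = 30.832170
base pitch p_b = π·m·cos α = 12.974128
CR = (39.578306 + 30.832170 − 133.620000·sin 21.99600°)/12.974128 = 1.569600
contact ratio ≈ 1.5696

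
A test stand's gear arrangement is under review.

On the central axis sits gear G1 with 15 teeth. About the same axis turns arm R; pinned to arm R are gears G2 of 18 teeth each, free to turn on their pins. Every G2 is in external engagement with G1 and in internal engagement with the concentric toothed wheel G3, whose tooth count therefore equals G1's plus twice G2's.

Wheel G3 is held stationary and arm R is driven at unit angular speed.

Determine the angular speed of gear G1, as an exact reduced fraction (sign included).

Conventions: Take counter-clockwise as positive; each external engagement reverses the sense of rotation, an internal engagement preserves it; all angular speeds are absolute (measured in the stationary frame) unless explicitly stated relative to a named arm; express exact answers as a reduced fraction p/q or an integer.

22/5

topology: planetary set — G1 15T / G2 18T / G3 51T, arm = carrier (Willis)
ring teeth: 15 + 2·18 = 51
15(ω_sun−ω_arm) = −51(ω_ring−ω_arm),  ω_ring = 0, ω_arm = 1
ω_sun = 1 − (51/15)(0−1) = 22/5
exact speed ratio = 22/5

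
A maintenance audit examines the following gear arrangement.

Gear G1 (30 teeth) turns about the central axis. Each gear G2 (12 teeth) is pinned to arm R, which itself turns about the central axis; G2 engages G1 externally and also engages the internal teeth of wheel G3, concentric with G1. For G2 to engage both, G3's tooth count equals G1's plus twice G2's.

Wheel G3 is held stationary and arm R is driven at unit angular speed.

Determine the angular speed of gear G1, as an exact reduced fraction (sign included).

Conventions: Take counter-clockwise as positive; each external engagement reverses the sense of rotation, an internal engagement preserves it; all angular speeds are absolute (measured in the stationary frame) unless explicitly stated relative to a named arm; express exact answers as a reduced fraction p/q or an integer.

14/5

class = planetary set [G3 = 30+2·12 = 54; Willis about the carrier]
ring teeth: 30 + 2·12 = 54
30(ω_sun−ω_arm) = −54(ω_ring−ω_arm),  ω_ring = 0, ω_arm = 1
ω_sun = 1 − (54/30)(0−1) = 14/5
exact speed ratio = 14/5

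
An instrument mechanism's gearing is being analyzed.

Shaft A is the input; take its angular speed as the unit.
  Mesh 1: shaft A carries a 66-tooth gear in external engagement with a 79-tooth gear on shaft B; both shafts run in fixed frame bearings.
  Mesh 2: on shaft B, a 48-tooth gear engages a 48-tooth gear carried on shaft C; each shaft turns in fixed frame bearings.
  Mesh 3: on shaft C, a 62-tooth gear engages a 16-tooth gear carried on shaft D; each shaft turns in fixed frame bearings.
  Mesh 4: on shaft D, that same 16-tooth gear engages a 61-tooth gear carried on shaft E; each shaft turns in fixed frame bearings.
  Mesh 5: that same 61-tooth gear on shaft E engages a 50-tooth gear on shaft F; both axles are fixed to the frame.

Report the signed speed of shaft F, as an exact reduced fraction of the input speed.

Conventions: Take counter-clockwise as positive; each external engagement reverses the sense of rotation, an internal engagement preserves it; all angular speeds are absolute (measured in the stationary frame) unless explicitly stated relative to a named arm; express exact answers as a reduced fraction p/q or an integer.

-2046/1975

5-mesh fixed-axis compound train (all bearings frame-fixed)
mesh 1 [66T→79T]: |ω|/ω_in = 1×66/79 = 66/79, sense flips to −
mesh 2 [48T→48T]: |ω|/ω_in = (66/79)×48/48 = 66/79, sense flips to +
mesh 3 [62T→16T]: |ω|/ω_in = (66/79)×62/16 = 1023/316, sense flips to −
mesh 4 [16T→61T]: |ω|/ω_in = (1023/316)×16/61 = 4092/4819, sense flips to +
mesh 5 [61T→50T]: |ω|/ω_in = (4092/4819)×61/50 = 2046/1975, sense flips to −
signed output speed (× input speed) = -2046/1975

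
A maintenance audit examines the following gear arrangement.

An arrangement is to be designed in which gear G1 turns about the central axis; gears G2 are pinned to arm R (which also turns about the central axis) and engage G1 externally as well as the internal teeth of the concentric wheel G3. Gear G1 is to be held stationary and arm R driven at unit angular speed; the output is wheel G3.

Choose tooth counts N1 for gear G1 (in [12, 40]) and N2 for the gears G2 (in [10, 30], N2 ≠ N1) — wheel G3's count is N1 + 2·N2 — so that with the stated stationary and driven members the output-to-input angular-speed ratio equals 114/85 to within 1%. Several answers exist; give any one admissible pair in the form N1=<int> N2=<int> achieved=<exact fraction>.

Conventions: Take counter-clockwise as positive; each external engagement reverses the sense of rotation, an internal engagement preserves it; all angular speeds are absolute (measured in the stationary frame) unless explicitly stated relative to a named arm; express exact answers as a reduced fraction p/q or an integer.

N1=29 N2=28 achieved=114/85

topology: planetary set — design target 114/85, arm = carrier (Willis)
Willis with ω_sun = 0: ω_ring/ω_arm = (N1+N3)/N3; set equal to 114/85  ⇒  N3/N1 = 1/(114/85 − 1) = 85/29
N3 = N1 + 2·N2  ⇒  N2/N1 = (N3/N1 − 1)/2 = (85/29 − 1)/2 = 28/29
smallest multiple with N1 ≥ 12 and N2 ≥ 10: k = 1  ⇒  N1 = 1·29 = 29, N2 = 1·28 = 28 (N1 ≤ 40, N2 ≤ 30, N2 ≠ N1 ✓), N3 = 29 + 2·28 = 85
check: (N1+N3)/N3 with N1 = 29, N3 = 85 gives 114/85; |achieved − target| = 0 ≤ 57/4250 ✓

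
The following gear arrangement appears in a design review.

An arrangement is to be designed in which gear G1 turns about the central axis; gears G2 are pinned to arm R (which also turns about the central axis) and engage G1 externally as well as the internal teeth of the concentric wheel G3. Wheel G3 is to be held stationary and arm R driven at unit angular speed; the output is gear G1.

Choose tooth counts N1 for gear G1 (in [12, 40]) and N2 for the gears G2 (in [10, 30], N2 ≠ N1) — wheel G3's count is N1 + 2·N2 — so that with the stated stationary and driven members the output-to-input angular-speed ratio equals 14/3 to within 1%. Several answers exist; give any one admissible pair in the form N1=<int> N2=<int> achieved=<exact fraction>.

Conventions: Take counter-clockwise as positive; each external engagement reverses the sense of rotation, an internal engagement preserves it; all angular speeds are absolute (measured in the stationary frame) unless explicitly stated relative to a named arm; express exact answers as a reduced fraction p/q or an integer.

N1=12 N2=16 achieved=14/3

planetary set to be sized for 14/3 (Willis relation)
Willis with ω_ring = 0: ω_sun/ω_arm = (N1+N3)/N1; set equal to 14/3  ⇒  N3/N1 = 14/3 − 1 = 11/3
N3 = N1 + 2·N2  ⇒  N2/N1 = (N3/N1 − 1)/2 = (11/3 − 1)/2 = 4/3
smallest multiple with N1 ≥ 12 and N2 ≥ 10: k = 4  ⇒  N1 = 4·3 = 12, N2 = 4·4 = 16 (N1 ≤ 40, N2 ≤ 30, N2 ≠ N1 ✓), N3 = 12 + 2·16 = 44
check: (N1+N3)/N1 with N1 = 12, N3 = 44 gives 14/3; |achieved − target| = 0 ≤ 7/150 ✓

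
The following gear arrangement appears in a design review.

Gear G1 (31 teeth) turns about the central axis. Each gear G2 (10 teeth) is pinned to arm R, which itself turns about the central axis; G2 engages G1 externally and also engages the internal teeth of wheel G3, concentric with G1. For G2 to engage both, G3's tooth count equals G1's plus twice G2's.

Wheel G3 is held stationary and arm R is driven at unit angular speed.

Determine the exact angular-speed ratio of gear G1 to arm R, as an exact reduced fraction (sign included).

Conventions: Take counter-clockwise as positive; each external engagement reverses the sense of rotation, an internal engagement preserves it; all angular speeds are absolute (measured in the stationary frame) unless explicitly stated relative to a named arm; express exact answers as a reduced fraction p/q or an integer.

topology: planetary set — G1 31T / G2 10T / G3 51T, arm = carrier (Willis)
ring teeth: 31 + 2·10 = 51
31(ω_sun−ω_arm) = −51(ω_ring−ω_arm),  ω_ring = 0, ω_arm = 1
ω_sun = 1 − (51/31)(0−1) = 82/31
ω_out/ω_in = 82/31

82/31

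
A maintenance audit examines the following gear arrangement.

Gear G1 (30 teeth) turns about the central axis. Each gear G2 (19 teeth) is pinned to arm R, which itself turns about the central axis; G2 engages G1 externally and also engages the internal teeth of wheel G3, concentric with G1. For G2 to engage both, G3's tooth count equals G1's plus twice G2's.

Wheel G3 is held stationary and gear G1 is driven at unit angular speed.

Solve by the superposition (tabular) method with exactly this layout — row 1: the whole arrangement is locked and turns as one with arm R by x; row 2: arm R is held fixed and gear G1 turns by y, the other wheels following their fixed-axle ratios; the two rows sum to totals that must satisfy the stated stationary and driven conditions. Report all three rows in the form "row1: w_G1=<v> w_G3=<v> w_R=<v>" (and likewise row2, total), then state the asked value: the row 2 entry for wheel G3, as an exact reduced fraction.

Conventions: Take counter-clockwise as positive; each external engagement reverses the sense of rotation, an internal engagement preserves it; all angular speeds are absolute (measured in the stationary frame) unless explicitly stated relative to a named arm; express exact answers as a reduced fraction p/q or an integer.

topology: planetary set — G1 30T / G2 19T / G3 68T, arm = carrier (Willis)
row 1: whole set turns with the arm by x
row 2 — arm fixed, fixed-axis ratios: sun y, ring −(30/68)·y, arm 0
boundary: total ω_ring = x − (30/68)·y = 0 and total ω_sun = x + y = 1  ⇒  y = 34/49, x = 15/49
row 2 ring = −(30/68)·34/49 = -15/49
totals (row 1 + row 2): sun 15/49 + 34/49 = 1, ring 15/49 + (-15/49) = 0, arm 15/49 + 0 = 15/49
asked cell (row2, ring) = -15/49

row1: w_G1=15/49 w_G3=15/49 w_R=15/49
row2: w_G1=34/49 w_G3=-15/49 w_R=0
total: w_G1=1 w_G3=0 w_R=15/49
asked value: -15/49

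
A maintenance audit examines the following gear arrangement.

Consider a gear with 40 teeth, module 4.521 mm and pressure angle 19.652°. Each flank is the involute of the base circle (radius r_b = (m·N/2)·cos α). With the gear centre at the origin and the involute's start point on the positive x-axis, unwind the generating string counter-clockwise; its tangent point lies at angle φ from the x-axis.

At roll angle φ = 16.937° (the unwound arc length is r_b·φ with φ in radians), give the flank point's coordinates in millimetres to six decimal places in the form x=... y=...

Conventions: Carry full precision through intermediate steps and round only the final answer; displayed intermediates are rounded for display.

x=88.792869 y=0.726812

single-mesh involute tooth geometry (40T wheel at module 4.521)
pitch radius r_p = m·N/2 = 4.521·40/2 = 90.420000
base radius r_b = r_p·cos α = 90.420000·cos 19.652° = 85.153272
roll angle φ = 16.937° = 0.29560642 rad
x = r_b·(cos φ + φ·sin φ) = 88.792869
y = r_b·(sin φ − φ·cos φ) = 0.726812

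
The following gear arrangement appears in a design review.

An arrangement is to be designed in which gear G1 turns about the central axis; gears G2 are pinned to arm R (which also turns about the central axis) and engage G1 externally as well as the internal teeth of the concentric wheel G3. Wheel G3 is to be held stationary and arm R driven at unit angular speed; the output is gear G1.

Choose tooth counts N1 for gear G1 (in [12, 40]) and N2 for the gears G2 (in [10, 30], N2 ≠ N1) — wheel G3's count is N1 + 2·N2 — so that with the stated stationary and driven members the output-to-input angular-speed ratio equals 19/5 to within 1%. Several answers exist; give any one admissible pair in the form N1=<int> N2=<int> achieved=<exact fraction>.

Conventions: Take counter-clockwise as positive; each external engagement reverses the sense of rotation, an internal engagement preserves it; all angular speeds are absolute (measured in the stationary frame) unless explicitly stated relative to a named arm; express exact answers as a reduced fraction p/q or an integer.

class = planetary set [ratio 19/5 wanted; Willis about the carrier]
Willis with ω_ring = 0: ω_sun/ω_arm = (N1+N3)/N1; set equal to 19/5  ⇒  N3/N1 = 19/5 − 1 = 14/5
N3 = N1 + 2·N2  ⇒  N2/N1 = (N3/N1 − 1)/2 = (14/5 − 1)/2 = 9/10
smallest multiple with N1 ≥ 12 and N2 ≥ 10: k = 2  ⇒  N1 = 2·10 = 20, N2 = 2·9 = 18 (N1 ≤ 40, N2 ≤ 30, N2 ≠ N1 ✓), N3 = 20 + 2·18 = 56
check: (N1+N3)/N1 with N1 = 20, N3 = 56 gives 19/5; |achieved − target| = 0 ≤ 19/500 ✓

N1=20 N2=18 achieved=19/5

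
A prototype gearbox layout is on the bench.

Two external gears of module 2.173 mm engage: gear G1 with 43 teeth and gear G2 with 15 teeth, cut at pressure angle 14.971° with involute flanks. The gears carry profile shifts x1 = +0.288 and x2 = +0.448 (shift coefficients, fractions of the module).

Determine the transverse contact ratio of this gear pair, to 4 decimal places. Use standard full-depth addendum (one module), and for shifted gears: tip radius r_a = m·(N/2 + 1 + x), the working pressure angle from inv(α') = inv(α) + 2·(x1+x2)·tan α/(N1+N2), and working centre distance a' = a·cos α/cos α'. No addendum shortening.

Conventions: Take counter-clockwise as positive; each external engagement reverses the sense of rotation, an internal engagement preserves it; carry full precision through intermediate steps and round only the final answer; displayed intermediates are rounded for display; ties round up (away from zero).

1.6246

topology: single-mesh involute geometry — m = 2.173, 43T/15T pair
base radii: r_b1 = 45.133686, r_b2 = 15.744309
tip radii: r_a1 = 49.518324, r_a2 = 19.444004
inv(α') = inv(14.971°) + 2·(+0.288+0.448)·tan α/(43+15) = 0.01290014  ⇒  α' = 19.08899°
a' = a·cos α / cos α' = 63.0170·cos 14.971°/cos 19.08899° = 64.420357
action lengths: √(r_a1²−r_b1²) = 20.371912, √(r_a2²−r_b2²) = 11.409909
base pitch p_b = π·m·cos α = 6.594961
CR = (20.371912 + 11.409909 − 64.420357·sin 19.08899°)/6.594961 = 1.624577
contact ratio ≈ 1.6246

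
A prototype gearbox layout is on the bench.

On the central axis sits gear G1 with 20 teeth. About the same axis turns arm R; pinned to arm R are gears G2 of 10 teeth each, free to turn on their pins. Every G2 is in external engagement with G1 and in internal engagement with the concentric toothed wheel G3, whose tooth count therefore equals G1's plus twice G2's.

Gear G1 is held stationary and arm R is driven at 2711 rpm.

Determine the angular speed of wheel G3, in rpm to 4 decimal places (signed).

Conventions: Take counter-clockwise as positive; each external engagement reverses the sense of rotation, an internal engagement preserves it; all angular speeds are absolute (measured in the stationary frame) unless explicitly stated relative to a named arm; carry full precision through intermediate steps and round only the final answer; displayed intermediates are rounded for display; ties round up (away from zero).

+4066.5000 rpm

class = planetary set [G3 = 20+2·10 = 40; Willis about the carrier]
normalise by the input: solve with ω_arm = 1, then scale by 2711 rpm
ring teeth: 20 + 2·10 = 40
20(ω_sun−ω_arm) = −40(ω_ring−ω_arm),  ω_sun = 0, ω_arm = 1
ω_ring = 1 − (20/40)(0−1) = 3/2
scale: ω_ring = 3/2 × 2711 rpm = +4066.5000 rpm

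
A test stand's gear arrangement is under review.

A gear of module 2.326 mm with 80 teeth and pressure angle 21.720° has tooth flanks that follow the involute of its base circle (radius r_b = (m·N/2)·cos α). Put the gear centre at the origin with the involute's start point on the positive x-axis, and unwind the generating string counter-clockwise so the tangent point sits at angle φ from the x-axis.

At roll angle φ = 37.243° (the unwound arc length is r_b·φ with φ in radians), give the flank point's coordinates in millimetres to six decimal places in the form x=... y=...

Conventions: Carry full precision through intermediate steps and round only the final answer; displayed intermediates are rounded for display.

x=102.810502 y=7.583506

recognized (one wheel, involute flank): single-mesh tooth geometry, m = 2.326, N = 80
pitch radius r_p = m·N/2 = 2.326·80/2 = 93.040000
base radius r_b = r_p·cos α = 93.040000·cos 21.720° = 86.434481
roll angle φ = 37.243° = 0.65001297 rad
x = r_b·(cos φ + φ·sin φ) = 102.810502
y = r_b·(sin φ − φ·cos φ) = 7.583506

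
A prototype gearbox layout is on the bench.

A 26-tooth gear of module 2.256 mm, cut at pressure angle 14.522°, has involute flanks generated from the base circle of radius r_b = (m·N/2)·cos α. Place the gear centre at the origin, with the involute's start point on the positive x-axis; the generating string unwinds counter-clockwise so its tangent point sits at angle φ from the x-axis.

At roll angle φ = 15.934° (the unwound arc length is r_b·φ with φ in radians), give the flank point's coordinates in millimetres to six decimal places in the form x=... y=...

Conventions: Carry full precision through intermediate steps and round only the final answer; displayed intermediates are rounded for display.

recognized (one wheel, involute flank): single-mesh tooth geometry, m = 2.256, N = 26
pitch radius r_p = m·N/2 = 2.256·26/2 = 29.328000
base radius r_b = r_p·cos α = 29.328000·cos 14.522° = 28.391012
roll angle φ = 15.934° = 0.27810076 rad
x = r_b·(cos φ + φ·sin φ) = 29.467757
y = r_b·(sin φ − φ·cos φ) = 0.201978

x=29.467757 y=0.201978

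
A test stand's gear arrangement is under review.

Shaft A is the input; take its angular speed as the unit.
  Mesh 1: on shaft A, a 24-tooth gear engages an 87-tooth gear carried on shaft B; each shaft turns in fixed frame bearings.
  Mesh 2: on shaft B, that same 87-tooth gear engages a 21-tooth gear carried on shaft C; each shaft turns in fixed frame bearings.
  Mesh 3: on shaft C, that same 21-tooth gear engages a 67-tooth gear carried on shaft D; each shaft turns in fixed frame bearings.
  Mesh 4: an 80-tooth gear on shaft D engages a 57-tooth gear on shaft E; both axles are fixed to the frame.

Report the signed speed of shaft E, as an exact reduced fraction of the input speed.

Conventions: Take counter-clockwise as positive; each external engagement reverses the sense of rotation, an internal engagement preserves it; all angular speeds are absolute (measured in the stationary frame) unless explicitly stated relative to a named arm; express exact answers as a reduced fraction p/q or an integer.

640/1273

4-mesh fixed-axis compound train (all bearings frame-fixed)
mesh 1 [24T→87T]: |ω|/ω_in = 1×24/87 = 8/29, sense flips to −
mesh 2 [87T→21T]: |ω|/ω_in = (8/29)×87/21 = 8/7, sense flips to +
mesh 3 [21T→67T]: |ω|/ω_in = (8/7)×21/67 = 24/67, sense flips to −
mesh 4 [80T→57T]: |ω|/ω_in = (24/67)×80/57 = 640/1273, sense flips to +
signed output speed (× input speed) = 640/1273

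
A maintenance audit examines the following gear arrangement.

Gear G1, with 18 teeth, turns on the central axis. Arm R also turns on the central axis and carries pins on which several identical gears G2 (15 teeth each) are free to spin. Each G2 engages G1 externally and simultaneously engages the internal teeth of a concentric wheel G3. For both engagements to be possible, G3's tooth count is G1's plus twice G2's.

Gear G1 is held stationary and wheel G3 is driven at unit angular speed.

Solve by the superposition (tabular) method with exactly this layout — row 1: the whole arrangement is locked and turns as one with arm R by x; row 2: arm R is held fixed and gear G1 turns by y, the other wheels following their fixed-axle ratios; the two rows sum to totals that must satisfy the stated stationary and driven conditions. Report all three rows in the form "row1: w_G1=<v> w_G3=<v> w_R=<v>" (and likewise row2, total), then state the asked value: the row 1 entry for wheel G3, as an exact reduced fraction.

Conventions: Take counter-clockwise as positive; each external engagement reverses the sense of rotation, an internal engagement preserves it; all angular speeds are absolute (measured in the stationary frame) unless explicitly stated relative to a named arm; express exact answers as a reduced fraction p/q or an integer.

row1: w_G1=8/11 w_G3=8/11 w_R=8/11
row2: w_G1=-8/11 w_G3=3/11 w_R=0
total: w_G1=0 w_G3=1 w_R=8/11
asked value: 8/11

recognized (axles ride arm R): planetary set, 18/15/48 teeth
row 1: whole set turns with the arm by x
row 2 — arm fixed, fixed-axis ratios: sun y, ring −(18/48)·y, arm 0
boundary: total ω_sun = x + y = 0 and total ω_ring = x − (18/48)·y = 1  ⇒  y = -8/11, x = 8/11
row 2 ring = −(18/48)·(-8/11) = 3/11
totals (row 1 + row 2): sun 8/11 + (-8/11) = 0, ring 8/11 + 3/11 = 1, arm 8/11 + 0 = 8/11
asked cell (row1, ring) = 8/11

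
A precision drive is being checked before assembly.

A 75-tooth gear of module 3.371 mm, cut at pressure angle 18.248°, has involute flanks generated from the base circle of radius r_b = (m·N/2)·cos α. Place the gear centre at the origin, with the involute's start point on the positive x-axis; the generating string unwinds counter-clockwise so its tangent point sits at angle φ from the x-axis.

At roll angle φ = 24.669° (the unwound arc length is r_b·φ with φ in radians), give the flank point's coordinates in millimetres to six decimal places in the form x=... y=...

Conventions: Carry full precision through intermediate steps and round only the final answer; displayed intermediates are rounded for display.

x=130.672587 y=3.135265

topology: single-mesh involute geometry — m = 3.371, N = 75
pitch radius r_p = m·N/2 = 3.371·75/2 = 126.412500
base radius r_b = r_p·cos α = 126.412500·cos 18.248° = 120.055223
roll angle φ = 24.669° = 0.43055527 rad
x = r_b·(cos φ + φ·sin φ) = 130.672587
y = r_b·(sin φ − φ·cos φ) = 3.135265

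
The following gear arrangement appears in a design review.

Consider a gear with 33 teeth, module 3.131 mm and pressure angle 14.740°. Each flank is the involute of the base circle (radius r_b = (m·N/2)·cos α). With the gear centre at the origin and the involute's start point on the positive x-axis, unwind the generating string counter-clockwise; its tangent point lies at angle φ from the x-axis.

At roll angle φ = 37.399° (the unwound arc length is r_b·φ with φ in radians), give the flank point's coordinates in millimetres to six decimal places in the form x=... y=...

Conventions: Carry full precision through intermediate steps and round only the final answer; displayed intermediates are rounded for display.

x=59.497562 y=4.437181

single-mesh involute tooth geometry (33T wheel at module 3.131)
pitch radius r_p = m·N/2 = 3.131·33/2 = 51.661500
base radius r_b = r_p·cos α = 51.661500·cos 14.740° = 49.961339
roll angle φ = 37.399° = 0.65273569 rad
x = r_b·(cos φ + φ·sin φ) = 59.497562
y = r_b·(sin φ − φ·cos φ) = 4.437181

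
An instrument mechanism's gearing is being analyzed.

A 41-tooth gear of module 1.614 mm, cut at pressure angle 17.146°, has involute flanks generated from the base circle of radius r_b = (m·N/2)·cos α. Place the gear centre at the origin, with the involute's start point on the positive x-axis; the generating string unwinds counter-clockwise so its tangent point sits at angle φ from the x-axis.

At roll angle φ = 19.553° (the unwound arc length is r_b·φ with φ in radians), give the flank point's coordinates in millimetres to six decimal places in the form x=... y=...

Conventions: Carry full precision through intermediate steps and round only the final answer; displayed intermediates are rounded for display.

x=33.404295 y=0.413998

recognized (one wheel, involute flank): single-mesh tooth geometry, m = 1.614, N = 41
pitch radius r_p = m·N/2 = 1.614·41/2 = 33.087000
base radius r_b = r_p·cos α = 33.087000·cos 17.146° = 31.616502
roll angle φ = 19.553° = 0.34126423 rad
x = r_b·(cos φ + φ·sin φ) = 33.404295
y = r_b·(sin φ − φ·cos φ) = 0.413998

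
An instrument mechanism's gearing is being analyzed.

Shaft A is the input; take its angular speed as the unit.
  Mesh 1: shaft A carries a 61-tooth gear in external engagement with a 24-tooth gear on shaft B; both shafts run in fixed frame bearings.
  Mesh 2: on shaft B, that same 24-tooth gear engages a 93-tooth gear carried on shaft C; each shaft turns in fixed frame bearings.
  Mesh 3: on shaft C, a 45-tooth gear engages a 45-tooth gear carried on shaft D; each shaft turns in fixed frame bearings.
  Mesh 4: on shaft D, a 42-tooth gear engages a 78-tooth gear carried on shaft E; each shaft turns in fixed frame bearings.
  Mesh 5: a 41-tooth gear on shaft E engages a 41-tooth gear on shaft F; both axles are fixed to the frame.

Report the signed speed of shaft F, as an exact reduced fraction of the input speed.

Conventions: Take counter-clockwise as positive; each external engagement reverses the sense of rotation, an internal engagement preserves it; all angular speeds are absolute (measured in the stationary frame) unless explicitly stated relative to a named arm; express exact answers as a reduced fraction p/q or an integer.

-427/1209

5-mesh fixed-axis compound train (all bearings frame-fixed)
mesh 1 [61T→24T]: |ω|/ω_in = 1×61/24 = 61/24, sense flips to −
mesh 2 [24T→93T]: |ω|/ω_in = (61/24)×24/93 = 61/93, sense flips to +
mesh 3 [45T→45T]: |ω|/ω_in = (61/93)×45/45 = 61/93, sense flips to −
mesh 4 [42T→78T]: |ω|/ω_in = (61/93)×42/78 = 427/1209, sense flips to +
mesh 5 [41T→41T]: |ω|/ω_in = (427/1209)×41/41 = 427/1209, sense flips to −
signed output speed (× input speed) = -427/1209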